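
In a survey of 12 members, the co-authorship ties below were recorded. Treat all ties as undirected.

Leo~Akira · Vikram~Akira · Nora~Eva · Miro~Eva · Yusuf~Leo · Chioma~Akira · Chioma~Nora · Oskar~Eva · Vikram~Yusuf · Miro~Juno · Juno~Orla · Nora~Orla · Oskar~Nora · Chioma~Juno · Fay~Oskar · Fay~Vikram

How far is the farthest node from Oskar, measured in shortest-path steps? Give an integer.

4

Distances from Oskar: Akira:3, Chioma:2, Eva:1, Fay:1, Juno:3, Leo:4, Miro:2, Nora:1, Orla:2, Vikram:2, Yusuf:3.
The largest is 4 (to Leo), so the eccentricity of Oskar is 4.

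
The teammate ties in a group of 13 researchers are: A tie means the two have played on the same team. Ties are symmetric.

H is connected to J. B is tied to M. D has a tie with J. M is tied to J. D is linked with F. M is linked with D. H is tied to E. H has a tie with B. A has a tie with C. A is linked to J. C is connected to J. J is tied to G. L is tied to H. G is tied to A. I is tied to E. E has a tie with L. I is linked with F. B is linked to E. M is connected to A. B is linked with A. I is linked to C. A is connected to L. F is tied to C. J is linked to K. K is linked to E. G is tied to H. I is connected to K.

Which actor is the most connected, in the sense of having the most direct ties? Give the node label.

Degrees — A:6, B:4, C:4, D:3, E:5, F:3, G:3, H:5, I:4, J:7, K:3, L:3, M:4.
The maximum is 7, attained only by J.

J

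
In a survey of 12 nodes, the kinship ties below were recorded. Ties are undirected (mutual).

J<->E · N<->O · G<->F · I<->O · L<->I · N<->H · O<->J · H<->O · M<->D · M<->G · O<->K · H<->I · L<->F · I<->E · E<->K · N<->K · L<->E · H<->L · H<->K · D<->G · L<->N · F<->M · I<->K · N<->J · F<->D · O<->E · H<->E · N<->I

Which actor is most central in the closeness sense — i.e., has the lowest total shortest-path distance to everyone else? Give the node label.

Farness (sum of distances to all others) for each node — D:29, E:19, F:21, G:29, H:19, I:19, J:26, K:24, L:17, M:29, N:19, O:23.
The smallest farness is 17, for L, so L has the highest closeness.

L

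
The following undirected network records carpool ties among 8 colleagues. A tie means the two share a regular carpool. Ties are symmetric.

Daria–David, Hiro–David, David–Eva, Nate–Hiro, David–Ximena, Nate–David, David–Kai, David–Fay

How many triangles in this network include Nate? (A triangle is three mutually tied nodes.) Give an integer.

1

Nate's neighbors: David and Hiro.
Neighbor pairs that are themselves tied: Nate–David–Hiro. Each forms one triangle with Nate, for 1 in total.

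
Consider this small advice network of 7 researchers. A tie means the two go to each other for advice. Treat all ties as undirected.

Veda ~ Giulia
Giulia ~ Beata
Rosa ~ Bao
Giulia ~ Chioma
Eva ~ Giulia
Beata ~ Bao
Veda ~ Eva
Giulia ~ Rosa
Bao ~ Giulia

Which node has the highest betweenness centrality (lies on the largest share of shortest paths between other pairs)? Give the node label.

Unnormalized betweenness of each node: Bao:1/2, Beata:0, Chioma:0, Eva:0, Giulia:23/2, Rosa:0, Veda:0.
Giulia has the largest value, 23/2, making it the main broker — the node through which the most shortest paths run.

Giulia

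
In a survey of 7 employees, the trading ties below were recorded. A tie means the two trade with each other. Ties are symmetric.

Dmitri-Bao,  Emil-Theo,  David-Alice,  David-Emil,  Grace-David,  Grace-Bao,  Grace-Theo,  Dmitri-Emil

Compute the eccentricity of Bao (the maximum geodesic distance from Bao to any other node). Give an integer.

3

Distances from Bao: Alice:3, David:2, Dmitri:1, Emil:2, Grace:1, Theo:2.
The largest is 3 (to Alice), so the eccentricity of Bao is 3.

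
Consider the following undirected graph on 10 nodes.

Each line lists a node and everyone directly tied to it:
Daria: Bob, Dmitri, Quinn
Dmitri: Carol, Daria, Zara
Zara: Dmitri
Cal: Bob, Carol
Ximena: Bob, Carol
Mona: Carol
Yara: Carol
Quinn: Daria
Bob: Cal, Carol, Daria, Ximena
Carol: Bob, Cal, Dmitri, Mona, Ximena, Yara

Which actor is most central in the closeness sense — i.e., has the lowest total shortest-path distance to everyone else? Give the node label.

Farness (sum of distances to all others) for each node — Bob:15, Cal:18, Carol:13, Daria:17, Dmitri:15, Mona:21, Quinn:25, Ximena:18, Yara:21, Zara:23.
The smallest farness is 13, for Carol, so Carol has the highest closeness.

Carol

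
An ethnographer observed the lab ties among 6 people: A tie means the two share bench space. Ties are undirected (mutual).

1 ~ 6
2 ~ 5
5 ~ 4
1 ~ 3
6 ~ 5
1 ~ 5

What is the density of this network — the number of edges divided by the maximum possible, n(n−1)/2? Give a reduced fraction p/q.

There are 6 edges and 6 nodes, so the maximum possible is C(6,2) = 15.
Density = 6/15 = 2/5.

2/5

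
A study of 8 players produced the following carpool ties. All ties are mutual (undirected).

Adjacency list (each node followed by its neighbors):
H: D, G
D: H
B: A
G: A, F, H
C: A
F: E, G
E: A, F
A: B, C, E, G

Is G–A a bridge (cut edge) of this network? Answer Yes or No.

Even without that edge, G still reaches A via G – F – E – A, so the network stays connected. Not a bridge.

No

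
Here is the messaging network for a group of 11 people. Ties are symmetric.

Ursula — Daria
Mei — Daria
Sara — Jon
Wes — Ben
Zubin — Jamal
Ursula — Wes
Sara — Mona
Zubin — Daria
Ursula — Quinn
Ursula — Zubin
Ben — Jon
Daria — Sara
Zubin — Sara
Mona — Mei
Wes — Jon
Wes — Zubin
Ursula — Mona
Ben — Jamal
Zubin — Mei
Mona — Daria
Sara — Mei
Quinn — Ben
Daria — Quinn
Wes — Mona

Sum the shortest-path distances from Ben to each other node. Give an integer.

Distances from Ben: Daria:2, Jamal:1, Jon:1, Mei:3, Mona:2, Quinn:1, Sara:2, Ursula:2, Wes:1, Zubin:2.
Sum = 2 + 1 + 1 + 3 + 2 + 1 + 2 + 2 + 1 + 2 = 17.

17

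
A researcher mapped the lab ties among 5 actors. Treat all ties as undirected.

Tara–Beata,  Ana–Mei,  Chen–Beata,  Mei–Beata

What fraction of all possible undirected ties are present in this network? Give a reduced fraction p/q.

2/5

There are 4 edges and 5 nodes, so the maximum possible is C(5,2) = 10.
Density = 4/10 = 2/5.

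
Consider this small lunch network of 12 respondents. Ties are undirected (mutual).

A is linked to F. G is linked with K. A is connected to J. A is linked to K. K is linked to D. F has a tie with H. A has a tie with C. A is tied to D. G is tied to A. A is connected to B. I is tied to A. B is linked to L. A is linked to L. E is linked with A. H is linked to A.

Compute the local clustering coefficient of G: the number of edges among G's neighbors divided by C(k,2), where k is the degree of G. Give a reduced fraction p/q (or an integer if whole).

G's neighbors: A and K (k = 2).
Possible neighbor pairs: C(2,2) = 1. Edges among them: A–K → e = 1.
Clustering(G) = 1/1.

1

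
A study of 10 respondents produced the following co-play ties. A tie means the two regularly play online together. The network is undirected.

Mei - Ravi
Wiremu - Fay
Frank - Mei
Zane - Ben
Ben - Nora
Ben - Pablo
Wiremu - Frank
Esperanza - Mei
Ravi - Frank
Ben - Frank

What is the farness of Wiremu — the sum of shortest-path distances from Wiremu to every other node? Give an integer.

20

Distances from Wiremu: Ben:2, Esperanza:3, Fay:1, Frank:1, Mei:2, Nora:3, Pablo:3, Ravi:2, Zane:3.
Sum = 2 + 3 + 1 + 1 + 2 + 3 + 3 + 2 + 3 = 20.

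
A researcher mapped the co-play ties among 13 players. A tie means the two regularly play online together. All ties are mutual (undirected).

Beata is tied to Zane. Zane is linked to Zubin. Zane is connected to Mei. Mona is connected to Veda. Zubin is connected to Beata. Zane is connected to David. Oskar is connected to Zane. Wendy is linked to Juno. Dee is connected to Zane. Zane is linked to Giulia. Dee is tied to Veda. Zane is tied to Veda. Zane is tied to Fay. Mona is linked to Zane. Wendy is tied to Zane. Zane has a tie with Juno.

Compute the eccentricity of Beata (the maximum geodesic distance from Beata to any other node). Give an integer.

2

Distances from Beata: David:2, Dee:2, Fay:2, Giulia:2, Juno:2, Mei:2, Mona:2, Oskar:2, Veda:2, Wendy:2, Zane:1, Zubin:1.
The largest is 2 (to Mona, Wendy, Mei, Oskar, Veda, Dee, Fay, David, Giulia, and Juno), so the eccentricity of Beata is 2.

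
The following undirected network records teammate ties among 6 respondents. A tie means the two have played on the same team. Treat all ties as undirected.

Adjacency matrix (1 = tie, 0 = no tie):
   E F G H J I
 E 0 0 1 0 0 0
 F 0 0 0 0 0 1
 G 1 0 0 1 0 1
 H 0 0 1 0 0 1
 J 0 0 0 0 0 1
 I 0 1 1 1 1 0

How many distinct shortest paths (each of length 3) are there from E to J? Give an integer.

The shortest distance is 3, and the only length-3 path is E–G–I–J. So there is exactly 1 shortest path.

1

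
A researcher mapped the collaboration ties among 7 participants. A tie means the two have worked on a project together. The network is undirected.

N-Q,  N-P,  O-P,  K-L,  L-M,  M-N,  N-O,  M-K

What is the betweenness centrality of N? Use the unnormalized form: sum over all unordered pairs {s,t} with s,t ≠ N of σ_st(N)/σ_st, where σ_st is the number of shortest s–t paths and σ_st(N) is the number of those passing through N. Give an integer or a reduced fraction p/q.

Pairs whose geodesics pass through N — L–Q: 1; L–O: 1; L–P: 1; K–Q: 1; K–O: 1; K–P: 1; Q–M: 1; Q–O: 1; Q–P: 1; M–O: 1; M–P: 1.
All other pairs contribute 0.
Summing the contributions gives betweenness(N) = 11.

11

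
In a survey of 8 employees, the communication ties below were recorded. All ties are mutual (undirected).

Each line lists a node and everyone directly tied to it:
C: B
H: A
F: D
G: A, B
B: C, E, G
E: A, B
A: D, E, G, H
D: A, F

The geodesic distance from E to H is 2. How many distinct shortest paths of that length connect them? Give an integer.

The shortest distance is 2, and the only length-2 path is E–A–H. So there is exactly 1 shortest path.

1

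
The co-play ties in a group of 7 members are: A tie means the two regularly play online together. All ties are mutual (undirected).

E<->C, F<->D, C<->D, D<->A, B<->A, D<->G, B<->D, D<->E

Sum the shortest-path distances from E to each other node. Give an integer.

Distances from E: A:2, B:2, C:1, D:1, F:2, G:2.
Sum = 2 + 2 + 1 + 1 + 2 + 2 = 10.

10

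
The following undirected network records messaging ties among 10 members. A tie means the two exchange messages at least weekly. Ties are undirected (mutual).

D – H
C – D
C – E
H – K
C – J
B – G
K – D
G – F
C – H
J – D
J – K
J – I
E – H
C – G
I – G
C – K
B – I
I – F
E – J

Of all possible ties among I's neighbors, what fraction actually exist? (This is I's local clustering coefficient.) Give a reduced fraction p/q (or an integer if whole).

1/3

I's neighbors: B, F, G, and J (k = 4).
Possible neighbor pairs: C(4,2) = 6. Edges among them: B–G, F–G → e = 2.
Clustering(I) = 2/6 = 1/3.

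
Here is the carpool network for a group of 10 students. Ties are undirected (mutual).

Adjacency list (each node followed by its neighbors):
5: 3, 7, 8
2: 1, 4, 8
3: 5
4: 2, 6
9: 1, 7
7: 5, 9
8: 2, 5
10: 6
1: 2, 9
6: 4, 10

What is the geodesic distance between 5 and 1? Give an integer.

3

One shortest route is 5 – 7 – 9 – 1, which uses 3 edges, and at distance 2 from 5 we only reach {2, 9}, which does not include 1. So d(5,1) = 3.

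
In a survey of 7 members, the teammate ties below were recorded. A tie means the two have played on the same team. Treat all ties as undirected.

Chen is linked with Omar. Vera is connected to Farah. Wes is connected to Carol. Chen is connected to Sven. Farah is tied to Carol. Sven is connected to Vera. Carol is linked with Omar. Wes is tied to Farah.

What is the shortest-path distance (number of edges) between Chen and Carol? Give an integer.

One shortest route is Chen – Omar – Carol, which uses 2 edges, and Chen and Carol are not directly tied, so nothing shorter exists. So d(Chen,Carol) = 2.

2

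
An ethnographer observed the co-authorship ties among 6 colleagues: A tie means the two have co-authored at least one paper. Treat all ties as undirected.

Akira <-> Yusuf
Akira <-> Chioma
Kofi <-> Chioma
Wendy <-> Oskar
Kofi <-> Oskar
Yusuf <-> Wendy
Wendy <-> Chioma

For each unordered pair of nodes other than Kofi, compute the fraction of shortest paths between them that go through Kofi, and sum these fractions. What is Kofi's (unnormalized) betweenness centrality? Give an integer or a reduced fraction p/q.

Pairs whose geodesics pass through Kofi — Akira–Oskar: 1/3; Chioma–Oskar: 1/2.
All other pairs contribute 0.
Summing the contributions gives betweenness(Kofi) = 5/6.

5/6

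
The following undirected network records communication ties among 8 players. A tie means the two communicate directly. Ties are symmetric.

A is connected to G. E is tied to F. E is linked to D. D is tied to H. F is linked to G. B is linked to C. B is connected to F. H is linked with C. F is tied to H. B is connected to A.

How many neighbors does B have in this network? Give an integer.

3

B is directly tied to A, C, and F. That is 3 neighbors, so the degree of B is 3.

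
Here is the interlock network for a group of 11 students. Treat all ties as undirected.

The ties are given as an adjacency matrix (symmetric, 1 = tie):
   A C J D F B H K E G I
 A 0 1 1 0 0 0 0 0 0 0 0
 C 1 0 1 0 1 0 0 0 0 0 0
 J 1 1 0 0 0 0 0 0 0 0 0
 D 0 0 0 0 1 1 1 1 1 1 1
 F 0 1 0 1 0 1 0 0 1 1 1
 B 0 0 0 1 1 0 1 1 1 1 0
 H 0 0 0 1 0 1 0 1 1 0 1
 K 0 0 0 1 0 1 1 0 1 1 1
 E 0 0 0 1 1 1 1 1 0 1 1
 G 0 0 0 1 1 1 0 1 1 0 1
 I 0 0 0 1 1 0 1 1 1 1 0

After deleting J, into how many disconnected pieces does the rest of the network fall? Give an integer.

J's neighbors (A and C) remain reachable from one another through other ties, so the rest of the network stays in one piece.

1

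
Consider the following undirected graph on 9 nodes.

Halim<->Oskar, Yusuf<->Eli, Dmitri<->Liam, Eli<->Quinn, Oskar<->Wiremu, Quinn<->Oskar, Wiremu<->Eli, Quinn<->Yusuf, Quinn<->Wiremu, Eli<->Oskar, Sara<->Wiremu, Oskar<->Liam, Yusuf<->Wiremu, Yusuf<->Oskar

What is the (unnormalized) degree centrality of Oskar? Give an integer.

Oskar is directly tied to Eli, Halim, Liam, Quinn, Wiremu, and Yusuf. That is 6 neighbors, so the degree of Oskar is 6.

6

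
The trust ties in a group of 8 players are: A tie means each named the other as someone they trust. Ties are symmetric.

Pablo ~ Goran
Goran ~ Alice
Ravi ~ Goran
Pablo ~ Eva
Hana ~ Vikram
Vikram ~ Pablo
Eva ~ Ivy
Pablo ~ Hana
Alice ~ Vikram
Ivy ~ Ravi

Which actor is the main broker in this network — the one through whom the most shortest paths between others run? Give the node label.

Unnormalized betweenness of each node: Alice:1, Eva:3, Goran:6, Hana:0, Ivy:1, Pablo:9, Ravi:2, Vikram:2.
Pablo has the largest value, 9, making it the main broker — the node through which the most shortest paths run.

Pablo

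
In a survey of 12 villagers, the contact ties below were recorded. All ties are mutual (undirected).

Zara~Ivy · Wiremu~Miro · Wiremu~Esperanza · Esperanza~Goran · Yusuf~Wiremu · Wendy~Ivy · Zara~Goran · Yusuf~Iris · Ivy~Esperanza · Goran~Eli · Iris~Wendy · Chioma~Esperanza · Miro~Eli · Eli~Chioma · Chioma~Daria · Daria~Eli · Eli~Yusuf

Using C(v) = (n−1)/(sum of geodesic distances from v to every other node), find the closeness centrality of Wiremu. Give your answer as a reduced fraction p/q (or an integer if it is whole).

Distances from Wiremu: Chioma:2, Daria:3, Eli:2, Esperanza:1, Goran:2, Iris:2, Ivy:2, Miro:1, Wendy:3, Yusuf:1, Zara:3. Sum = 22.
n = 12, so closeness = 11/22 = 1/2.

1/2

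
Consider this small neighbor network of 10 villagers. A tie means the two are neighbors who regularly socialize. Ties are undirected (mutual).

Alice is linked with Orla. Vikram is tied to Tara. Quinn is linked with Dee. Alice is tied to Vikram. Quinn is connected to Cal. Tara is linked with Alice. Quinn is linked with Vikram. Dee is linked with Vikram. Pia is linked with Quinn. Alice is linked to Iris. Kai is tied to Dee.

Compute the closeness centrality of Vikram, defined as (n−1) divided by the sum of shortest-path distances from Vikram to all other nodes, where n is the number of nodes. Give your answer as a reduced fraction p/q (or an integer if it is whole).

9/14

Distances from Vikram: Alice:1, Cal:2, Dee:1, Iris:2, Kai:2, Orla:2, Pia:2, Quinn:1, Tara:1. Sum = 14.
n = 10, so closeness = 9/14.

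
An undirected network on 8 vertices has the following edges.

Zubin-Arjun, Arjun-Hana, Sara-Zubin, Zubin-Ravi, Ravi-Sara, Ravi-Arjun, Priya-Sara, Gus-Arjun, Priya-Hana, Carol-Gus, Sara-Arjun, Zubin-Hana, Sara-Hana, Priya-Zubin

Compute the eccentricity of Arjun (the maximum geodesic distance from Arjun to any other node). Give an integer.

Distances from Arjun: Carol:2, Gus:1, Hana:1, Priya:2, Ravi:1, Sara:1, Zubin:1.
The largest is 2 (to Carol and Priya), so the eccentricity of Arjun is 2.

2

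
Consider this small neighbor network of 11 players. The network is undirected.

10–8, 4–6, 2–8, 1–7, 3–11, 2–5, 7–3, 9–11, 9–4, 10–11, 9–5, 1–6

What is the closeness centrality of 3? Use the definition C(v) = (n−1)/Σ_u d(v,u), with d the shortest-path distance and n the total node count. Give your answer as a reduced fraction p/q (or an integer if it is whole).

5/12

Distances from 3: 1:2, 2:4, 4:3, 5:3, 6:3, 7:1, 8:3, 9:2, 10:2, 11:1. Sum = 24.
n = 11, so closeness = 10/24 = 5/12.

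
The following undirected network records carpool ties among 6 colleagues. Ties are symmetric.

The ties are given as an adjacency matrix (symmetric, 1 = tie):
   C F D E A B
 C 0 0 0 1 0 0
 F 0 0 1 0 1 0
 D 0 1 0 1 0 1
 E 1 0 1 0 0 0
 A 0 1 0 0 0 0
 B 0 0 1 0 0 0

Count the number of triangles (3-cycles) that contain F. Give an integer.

0

F's neighbors are A and D, but none of them are tied to each other, so no triangle contains F.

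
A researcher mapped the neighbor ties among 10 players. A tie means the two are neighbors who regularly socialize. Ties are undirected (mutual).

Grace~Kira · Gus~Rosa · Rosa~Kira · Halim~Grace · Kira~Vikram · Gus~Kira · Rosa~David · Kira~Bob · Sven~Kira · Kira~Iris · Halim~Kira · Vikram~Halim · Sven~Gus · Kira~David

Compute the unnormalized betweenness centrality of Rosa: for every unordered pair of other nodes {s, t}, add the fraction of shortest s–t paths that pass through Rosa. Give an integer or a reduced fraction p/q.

Pairs whose geodesics pass through Rosa — Gus–David: 1/2.
All other pairs contribute 0.
Summing the contributions gives betweenness(Rosa) = 1/2.

1/2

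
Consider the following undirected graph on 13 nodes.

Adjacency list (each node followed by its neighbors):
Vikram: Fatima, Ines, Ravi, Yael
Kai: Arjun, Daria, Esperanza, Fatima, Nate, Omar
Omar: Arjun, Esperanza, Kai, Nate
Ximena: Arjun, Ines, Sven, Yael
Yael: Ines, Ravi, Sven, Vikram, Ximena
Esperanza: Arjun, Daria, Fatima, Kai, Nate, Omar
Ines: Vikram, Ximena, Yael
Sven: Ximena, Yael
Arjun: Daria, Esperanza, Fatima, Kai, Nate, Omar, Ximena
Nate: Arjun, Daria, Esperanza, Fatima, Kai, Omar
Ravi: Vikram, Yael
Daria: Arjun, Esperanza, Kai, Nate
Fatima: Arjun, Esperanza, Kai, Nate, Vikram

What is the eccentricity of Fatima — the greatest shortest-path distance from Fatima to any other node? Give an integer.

Distances from Fatima: Arjun:1, Daria:2, Esperanza:1, Ines:2, Kai:1, Nate:1, Omar:2, Ravi:2, Sven:3, Vikram:1, Ximena:2, Yael:2.
The largest is 3 (to Sven), so the eccentricity of Fatima is 3.

3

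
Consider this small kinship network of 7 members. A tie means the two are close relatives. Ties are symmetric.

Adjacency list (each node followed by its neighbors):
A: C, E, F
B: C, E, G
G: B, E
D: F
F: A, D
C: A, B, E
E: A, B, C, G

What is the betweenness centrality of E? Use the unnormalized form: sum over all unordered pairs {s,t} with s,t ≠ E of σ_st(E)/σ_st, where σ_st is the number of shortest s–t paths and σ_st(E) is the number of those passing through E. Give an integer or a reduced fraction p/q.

5

Pairs whose geodesics pass through E — D–G: 1; D–B: 1/2; F–G: 1; F–B: 1/2; A–G: 1; A–B: 1/2; C–G: 1/2.
All other pairs contribute 0.
Summing the contributions gives betweenness(E) = 5.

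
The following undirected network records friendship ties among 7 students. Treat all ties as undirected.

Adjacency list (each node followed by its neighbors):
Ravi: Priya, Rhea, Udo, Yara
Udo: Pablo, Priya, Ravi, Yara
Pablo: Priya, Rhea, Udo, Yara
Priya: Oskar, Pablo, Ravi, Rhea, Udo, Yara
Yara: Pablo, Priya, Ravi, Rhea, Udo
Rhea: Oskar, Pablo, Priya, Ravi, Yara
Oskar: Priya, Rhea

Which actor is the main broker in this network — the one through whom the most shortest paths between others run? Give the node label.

Unnormalized betweenness of each node: Oskar:0, Pablo:1/4, Priya:3, Ravi:1/4, Rhea:7/4, Udo:1/4, Yara:1/2.
Priya has the largest value, 3, making it the main broker — the node through which the most shortest paths run.

Priya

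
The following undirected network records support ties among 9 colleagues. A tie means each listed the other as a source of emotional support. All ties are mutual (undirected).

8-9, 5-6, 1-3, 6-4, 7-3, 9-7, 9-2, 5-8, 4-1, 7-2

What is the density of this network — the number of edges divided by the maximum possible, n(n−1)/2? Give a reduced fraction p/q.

There are 10 edges and 9 nodes, so the maximum possible is C(9,2) = 36.
Density = 10/36 = 5/18.

5/18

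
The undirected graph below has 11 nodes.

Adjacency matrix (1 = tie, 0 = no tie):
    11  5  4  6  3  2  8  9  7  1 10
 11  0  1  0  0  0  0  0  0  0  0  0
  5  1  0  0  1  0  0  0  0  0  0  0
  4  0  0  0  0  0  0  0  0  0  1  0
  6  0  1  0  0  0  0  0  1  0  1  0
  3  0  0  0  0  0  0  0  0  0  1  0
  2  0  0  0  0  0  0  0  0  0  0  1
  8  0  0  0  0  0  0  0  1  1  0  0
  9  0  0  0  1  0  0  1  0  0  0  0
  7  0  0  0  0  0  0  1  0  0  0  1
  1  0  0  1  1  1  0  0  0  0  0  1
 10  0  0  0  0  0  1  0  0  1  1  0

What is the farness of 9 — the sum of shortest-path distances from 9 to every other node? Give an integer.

Distances from 9: 1:2, 2:4, 3:3, 4:3, 5:2, 6:1, 7:2, 8:1, 10:3, 11:3.
Sum = 2 + 4 + 3 + 3 + 2 + 1 + 2 + 1 + 3 + 3 = 24.

24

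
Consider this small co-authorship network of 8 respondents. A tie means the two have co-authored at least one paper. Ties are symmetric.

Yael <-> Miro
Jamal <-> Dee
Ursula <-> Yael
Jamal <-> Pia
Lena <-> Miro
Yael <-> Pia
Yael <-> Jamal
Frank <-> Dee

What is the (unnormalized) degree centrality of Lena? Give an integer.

1

Lena is directly tied to Miro. That is 1 neighbor, so the degree of Lena is 1.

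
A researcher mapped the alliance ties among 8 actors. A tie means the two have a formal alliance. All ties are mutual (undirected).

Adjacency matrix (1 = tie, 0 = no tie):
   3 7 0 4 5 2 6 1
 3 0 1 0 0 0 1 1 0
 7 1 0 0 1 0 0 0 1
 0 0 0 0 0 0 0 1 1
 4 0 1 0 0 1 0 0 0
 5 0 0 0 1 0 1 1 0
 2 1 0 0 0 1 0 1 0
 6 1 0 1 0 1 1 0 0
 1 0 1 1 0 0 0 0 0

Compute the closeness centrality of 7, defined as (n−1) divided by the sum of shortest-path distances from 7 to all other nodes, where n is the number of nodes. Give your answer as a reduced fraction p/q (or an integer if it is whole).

Distances from 7: 0:2, 1:1, 2:2, 3:1, 4:1, 5:2, 6:2. Sum = 11.
n = 8, so closeness = 7/11.

7/11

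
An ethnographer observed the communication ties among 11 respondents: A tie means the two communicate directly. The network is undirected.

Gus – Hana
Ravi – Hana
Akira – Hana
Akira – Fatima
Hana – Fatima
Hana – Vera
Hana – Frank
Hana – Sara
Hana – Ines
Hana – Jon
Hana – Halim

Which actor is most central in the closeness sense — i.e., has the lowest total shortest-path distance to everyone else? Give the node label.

Farness (sum of distances to all others) for each node — Akira:18, Fatima:18, Frank:19, Gus:19, Halim:19, Hana:10, Ines:19, Jon:19, Ravi:19, Sara:19, Vera:19.
The smallest farness is 10, for Hana, so Hana has the highest closeness.

Hana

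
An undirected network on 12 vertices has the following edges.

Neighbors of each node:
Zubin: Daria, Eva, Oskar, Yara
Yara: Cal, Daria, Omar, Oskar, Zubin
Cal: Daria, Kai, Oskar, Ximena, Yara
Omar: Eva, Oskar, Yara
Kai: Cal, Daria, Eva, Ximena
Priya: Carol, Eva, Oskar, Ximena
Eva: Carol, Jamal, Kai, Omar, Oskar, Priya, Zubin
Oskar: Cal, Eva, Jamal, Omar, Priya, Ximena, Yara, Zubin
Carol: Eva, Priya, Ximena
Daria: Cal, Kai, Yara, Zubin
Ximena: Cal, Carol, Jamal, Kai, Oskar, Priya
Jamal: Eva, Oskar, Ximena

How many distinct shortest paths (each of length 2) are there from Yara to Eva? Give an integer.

3

The shortest distance is 2. The length-2 paths are: Yara–Omar–Eva; Yara–Oskar–Eva; Yara–Zubin–Eva.
That gives 3 distinct shortest paths.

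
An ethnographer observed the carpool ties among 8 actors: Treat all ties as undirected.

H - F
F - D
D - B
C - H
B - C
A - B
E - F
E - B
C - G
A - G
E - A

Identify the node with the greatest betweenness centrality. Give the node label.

B

Unnormalized betweenness of each node: A:5/2, B:16/3, C:25/6, D:1/2, E:7/3, F:17/6, G:5/6, H:3/2.
B has the largest value, 16/3, making it the main broker — the node through which the most shortest paths run.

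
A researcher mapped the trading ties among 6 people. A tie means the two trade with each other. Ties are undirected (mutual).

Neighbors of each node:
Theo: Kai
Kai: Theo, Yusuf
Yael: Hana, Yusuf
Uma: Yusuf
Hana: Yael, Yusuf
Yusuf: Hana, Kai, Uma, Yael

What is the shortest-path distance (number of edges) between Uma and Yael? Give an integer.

2

One shortest route is Uma – Yusuf – Yael, which uses 2 edges, and Uma and Yael are not directly tied, so nothing shorter exists. So d(Uma,Yael) = 2.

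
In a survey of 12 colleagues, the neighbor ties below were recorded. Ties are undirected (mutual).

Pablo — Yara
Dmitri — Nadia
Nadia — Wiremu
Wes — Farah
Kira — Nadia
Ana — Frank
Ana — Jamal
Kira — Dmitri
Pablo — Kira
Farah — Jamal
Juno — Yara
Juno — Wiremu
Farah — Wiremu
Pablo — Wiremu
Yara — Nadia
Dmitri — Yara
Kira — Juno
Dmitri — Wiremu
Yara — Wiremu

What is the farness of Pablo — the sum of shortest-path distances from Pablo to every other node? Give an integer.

Distances from Pablo: Ana:4, Dmitri:2, Farah:2, Frank:5, Jamal:3, Juno:2, Kira:1, Nadia:2, Wes:3, Wiremu:1, Yara:1.
Sum = 4 + 2 + 2 + 5 + 3 + 2 + 1 + 2 + 3 + 1 + 1 = 26.

26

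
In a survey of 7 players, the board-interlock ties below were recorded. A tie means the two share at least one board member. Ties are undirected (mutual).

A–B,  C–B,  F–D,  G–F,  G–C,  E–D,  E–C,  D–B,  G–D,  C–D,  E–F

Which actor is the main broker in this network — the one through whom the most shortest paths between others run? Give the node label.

B

Unnormalized betweenness of each node: A:0, B:5, C:7/3, D:14/3, E:1/3, F:1/3, G:1/3.
B has the largest value, 5, making it the main broker — the node through which the most shortest paths run.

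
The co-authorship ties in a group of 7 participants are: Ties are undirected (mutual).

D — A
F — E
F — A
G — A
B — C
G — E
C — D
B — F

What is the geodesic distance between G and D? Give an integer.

2

One shortest route is G – A – D, which uses 2 edges, and G and D are not directly tied, so nothing shorter exists. So d(G,D) = 2.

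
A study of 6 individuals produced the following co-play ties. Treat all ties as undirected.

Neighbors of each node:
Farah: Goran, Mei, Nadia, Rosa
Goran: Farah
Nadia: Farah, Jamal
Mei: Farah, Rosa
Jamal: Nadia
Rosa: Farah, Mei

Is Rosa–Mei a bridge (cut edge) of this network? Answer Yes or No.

No

Even without that edge, Rosa still reaches Mei via Rosa – Farah – Mei, so the network stays connected. Not a bridge.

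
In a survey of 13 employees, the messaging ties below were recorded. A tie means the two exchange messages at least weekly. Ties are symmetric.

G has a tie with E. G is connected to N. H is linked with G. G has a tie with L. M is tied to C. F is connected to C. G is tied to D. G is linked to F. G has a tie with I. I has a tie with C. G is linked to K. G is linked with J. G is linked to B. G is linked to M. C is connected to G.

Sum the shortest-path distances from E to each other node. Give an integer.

23

Distances from E: B:2, C:2, D:2, F:2, G:1, H:2, I:2, J:2, K:2, L:2, M:2, N:2.
Sum = 2 + 2 + 2 + 2 + 1 + 2 + 2 + 2 + 2 + 2 + 2 + 2 = 23.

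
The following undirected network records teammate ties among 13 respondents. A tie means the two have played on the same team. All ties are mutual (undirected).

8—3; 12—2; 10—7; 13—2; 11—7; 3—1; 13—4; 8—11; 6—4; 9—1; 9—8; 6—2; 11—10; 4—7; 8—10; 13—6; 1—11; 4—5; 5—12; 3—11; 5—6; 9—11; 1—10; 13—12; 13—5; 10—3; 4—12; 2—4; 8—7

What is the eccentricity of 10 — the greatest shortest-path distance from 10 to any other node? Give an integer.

3

Distances from 10: 1:1, 2:3, 3:1, 4:2, 5:3, 6:3, 7:1, 8:1, 9:2, 11:1, 12:3, 13:3.
The largest is 3 (to 12, 13, 5, 2, and 6), so the eccentricity of 10 is 3.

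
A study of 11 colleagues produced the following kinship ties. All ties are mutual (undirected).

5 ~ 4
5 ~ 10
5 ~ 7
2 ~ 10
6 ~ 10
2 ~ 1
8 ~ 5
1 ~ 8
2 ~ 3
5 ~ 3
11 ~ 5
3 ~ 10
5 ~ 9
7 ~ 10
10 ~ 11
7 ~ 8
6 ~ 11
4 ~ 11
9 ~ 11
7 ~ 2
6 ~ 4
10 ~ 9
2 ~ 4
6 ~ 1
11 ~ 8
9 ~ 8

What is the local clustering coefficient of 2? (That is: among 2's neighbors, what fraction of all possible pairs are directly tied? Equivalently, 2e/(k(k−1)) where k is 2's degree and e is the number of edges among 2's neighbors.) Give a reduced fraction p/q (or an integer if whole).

1/5

2's neighbors: 1, 3, 4, 7, and 10 (k = 5).
Possible neighbor pairs: C(5,2) = 10. Edges among them: 3–10, 7–10 → e = 2.
Clustering(2) = 2/10 = 1/5.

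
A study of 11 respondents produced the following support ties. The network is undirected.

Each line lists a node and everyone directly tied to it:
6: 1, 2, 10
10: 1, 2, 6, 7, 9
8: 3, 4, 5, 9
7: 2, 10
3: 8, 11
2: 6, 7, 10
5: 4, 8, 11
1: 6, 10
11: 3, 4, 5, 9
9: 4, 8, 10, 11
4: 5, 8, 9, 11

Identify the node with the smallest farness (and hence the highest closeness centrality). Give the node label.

Farness (sum of distances to all others) for each node — 1:25, 2:24, 3:27, 4:20, 5:26, 6:24, 7:25, 8:20, 9:16, 10:17, 11:20.
The smallest farness is 16, for 9, so 9 has the highest closeness.

9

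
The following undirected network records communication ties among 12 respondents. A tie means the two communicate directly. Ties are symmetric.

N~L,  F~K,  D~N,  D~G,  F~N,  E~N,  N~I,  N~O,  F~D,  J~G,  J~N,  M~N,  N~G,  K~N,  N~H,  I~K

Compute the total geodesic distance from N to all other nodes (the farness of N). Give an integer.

11

Distances from N: D:1, E:1, F:1, G:1, H:1, I:1, J:1, K:1, L:1, M:1, O:1.
Sum = 1 + 1 + 1 + 1 + 1 + 1 + 1 + 1 + 1 + 1 + 1 = 11.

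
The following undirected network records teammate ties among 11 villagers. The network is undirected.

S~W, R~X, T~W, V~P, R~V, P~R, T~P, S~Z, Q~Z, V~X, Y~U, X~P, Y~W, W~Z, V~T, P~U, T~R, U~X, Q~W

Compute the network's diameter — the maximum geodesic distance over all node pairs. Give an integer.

Eccentricity of each node (its greatest distance to any other): P:3, Q:4, R:3, S:4, T:2, U:3, V:3, W:3, X:4, Y:3, Z:4.
The maximum eccentricity is 4, realized for instance by the pair S–X via S – W – T – V – X. So the diameter is 4.

4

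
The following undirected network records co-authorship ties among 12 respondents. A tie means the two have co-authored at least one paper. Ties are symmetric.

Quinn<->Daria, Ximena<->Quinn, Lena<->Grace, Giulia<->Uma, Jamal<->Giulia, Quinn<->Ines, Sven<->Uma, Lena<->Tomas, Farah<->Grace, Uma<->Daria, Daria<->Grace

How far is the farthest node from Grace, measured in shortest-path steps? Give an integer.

Distances from Grace: Daria:1, Farah:1, Giulia:3, Ines:3, Jamal:4, Lena:1, Quinn:2, Sven:3, Tomas:2, Uma:2, Ximena:3.
The largest is 4 (to Jamal), so the eccentricity of Grace is 4.

4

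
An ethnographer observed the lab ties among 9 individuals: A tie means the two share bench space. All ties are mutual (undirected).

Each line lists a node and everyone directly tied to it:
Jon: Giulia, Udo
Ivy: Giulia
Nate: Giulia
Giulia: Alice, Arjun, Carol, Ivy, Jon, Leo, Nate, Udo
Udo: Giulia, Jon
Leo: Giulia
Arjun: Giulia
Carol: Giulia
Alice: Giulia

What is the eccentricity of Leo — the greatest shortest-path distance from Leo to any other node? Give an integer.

2

Distances from Leo: Alice:2, Arjun:2, Carol:2, Giulia:1, Ivy:2, Jon:2, Nate:2, Udo:2.
The largest is 2 (to Carol, Jon, Arjun, Ivy, Alice, Nate, and Udo), so the eccentricity of Leo is 2.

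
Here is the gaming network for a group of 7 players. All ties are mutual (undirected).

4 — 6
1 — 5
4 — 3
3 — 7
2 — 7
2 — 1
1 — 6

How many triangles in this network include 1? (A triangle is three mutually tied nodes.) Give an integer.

1's neighbors are 2, 5, and 6, but none of them are tied to each other, so no triangle contains 1.

0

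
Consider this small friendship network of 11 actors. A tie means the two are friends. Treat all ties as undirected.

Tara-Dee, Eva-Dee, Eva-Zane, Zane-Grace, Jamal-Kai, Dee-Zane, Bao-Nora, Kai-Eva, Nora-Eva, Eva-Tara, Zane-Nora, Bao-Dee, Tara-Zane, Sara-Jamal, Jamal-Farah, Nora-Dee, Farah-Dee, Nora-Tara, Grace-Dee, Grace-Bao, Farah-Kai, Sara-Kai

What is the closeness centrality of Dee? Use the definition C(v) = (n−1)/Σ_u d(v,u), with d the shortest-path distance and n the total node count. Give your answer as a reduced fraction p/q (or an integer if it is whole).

Distances from Dee: Bao:1, Eva:1, Farah:1, Grace:1, Jamal:2, Kai:2, Nora:1, Sara:3, Tara:1, Zane:1. Sum = 14.
n = 11, so closeness = 10/14 = 5/7.

5/7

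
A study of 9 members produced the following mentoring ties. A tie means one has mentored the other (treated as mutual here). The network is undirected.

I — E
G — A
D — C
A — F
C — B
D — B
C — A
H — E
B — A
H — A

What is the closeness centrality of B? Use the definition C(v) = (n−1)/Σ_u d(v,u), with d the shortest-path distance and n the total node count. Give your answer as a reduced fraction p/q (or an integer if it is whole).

1/2

Distances from B: A:1, C:1, D:1, E:3, F:2, G:2, H:2, I:4. Sum = 16.
n = 9, so closeness = 8/16 = 1/2.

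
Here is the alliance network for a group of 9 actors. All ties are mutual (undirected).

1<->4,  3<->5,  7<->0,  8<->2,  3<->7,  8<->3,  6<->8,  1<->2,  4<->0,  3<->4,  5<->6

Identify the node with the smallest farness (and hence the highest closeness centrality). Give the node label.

3

Farness (sum of distances to all others) for each node — 0:19, 1:17, 2:17, 3:12, 4:14, 5:17, 6:19, 7:17, 8:14.
The smallest farness is 12, for 3, so 3 has the highest closeness.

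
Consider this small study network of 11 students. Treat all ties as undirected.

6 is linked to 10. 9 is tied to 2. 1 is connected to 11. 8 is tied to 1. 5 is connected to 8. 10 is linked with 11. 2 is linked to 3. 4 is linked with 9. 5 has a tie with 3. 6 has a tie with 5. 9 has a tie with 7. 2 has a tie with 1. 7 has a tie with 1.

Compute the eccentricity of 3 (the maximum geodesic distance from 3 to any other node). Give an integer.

3

Distances from 3: 1:2, 2:1, 4:3, 5:1, 6:2, 7:3, 8:2, 9:2, 10:3, 11:3.
The largest is 3 (to 7, 4, 11, and 10), so the eccentricity of 3 is 3.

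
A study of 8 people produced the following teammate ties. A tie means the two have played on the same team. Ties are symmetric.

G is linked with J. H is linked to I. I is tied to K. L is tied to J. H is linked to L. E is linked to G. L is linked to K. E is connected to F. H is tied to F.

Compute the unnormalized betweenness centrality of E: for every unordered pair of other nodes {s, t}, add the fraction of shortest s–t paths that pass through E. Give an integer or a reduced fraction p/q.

7/3

Pairs whose geodesics pass through E — I–G: 1/3; H–G: 1/2; F–G: 1; F–J: 1/2.
All other pairs contribute 0.
Summing the contributions gives betweenness(E) = 7/3.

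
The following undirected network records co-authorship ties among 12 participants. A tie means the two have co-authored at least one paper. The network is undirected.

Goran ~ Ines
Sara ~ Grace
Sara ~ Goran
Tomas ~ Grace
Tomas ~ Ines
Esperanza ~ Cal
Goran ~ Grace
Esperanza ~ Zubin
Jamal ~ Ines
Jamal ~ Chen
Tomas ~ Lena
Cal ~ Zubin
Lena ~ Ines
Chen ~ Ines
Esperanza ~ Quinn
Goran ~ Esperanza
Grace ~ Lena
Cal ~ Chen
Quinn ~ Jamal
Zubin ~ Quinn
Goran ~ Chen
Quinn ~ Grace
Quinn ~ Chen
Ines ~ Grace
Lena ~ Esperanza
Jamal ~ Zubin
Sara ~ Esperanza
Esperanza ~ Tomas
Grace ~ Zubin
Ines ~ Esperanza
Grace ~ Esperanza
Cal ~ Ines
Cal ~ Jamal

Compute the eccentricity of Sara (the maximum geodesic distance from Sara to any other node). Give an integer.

Distances from Sara: Cal:2, Chen:2, Esperanza:1, Goran:1, Grace:1, Ines:2, Jamal:3, Lena:2, Quinn:2, Tomas:2, Zubin:2.
The largest is 3 (to Jamal), so the eccentricity of Sara is 3.

3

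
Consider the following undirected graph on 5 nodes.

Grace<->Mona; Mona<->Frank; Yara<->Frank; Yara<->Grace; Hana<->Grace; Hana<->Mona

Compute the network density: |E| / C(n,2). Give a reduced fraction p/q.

3/5

There are 6 edges and 5 nodes, so the maximum possible is C(5,2) = 10.
Density = 6/10 = 3/5.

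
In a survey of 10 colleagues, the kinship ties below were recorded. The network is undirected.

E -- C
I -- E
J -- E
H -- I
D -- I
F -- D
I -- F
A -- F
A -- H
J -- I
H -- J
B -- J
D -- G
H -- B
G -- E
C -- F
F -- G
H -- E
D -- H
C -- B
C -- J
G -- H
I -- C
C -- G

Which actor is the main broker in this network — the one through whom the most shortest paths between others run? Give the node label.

H

Unnormalized betweenness of each node: A:1/4, B:1/5, C:53/15, D:9/20, E:11/15, F:91/30, G:29/20, H:241/30, I:49/20, J:13/15.
H has the largest value, 241/30, making it the main broker — the node through which the most shortest paths run.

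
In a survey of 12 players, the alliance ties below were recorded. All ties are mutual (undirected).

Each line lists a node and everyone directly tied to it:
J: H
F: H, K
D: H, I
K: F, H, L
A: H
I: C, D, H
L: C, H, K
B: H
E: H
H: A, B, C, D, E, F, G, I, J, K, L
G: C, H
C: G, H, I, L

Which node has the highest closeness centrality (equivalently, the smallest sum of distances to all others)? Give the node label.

Farness (sum of distances to all others) for each node — A:21, B:21, C:18, D:20, E:21, F:20, G:20, H:11, I:19, J:21, K:19, L:19.
The smallest farness is 11, for H, so H has the highest closeness.

H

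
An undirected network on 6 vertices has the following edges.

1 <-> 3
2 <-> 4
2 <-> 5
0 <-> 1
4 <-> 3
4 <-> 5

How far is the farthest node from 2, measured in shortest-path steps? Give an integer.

Distances from 2: 0:4, 1:3, 3:2, 4:1, 5:1.
The largest is 4 (to 0), so the eccentricity of 2 is 4.

4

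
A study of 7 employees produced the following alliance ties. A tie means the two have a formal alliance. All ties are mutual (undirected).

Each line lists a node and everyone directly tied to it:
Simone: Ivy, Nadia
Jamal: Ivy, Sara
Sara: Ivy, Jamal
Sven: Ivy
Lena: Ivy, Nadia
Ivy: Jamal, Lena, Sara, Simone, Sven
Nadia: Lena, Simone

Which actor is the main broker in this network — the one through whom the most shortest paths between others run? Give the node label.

Unnormalized betweenness of each node: Ivy:23/2, Jamal:0, Lena:2, Nadia:1/2, Sara:0, Simone:2, Sven:0.
Ivy has the largest value, 23/2, making it the main broker — the node through which the most shortest paths run.

Ivy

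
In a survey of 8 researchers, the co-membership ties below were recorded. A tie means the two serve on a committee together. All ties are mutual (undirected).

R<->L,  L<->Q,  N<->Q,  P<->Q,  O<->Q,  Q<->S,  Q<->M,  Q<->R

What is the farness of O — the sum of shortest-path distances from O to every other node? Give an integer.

13

Distances from O: L:2, M:2, N:2, P:2, Q:1, R:2, S:2.
Sum = 2 + 2 + 2 + 2 + 1 + 2 + 2 = 13.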